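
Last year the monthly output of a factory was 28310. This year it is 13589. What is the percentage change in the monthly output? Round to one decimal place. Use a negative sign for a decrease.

-52.0%

Change: 13589 − 28310 = -14721.
Relative to the original: -14721 ÷ 28310 ≈ -52.0%.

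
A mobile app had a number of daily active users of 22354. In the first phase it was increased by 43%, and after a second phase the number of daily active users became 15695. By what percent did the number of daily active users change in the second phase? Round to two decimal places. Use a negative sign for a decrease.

After the first phase: 22354 × 1.43 = 31966.22.
Second-phase multiplier: 15695 ÷ 31966.22 ≈ 0.490987.
That is a change of -50.90%.

-50.90%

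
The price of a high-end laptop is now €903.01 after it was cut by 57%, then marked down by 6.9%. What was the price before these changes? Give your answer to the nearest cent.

€2,255.66

The overall multiplier applied was 0.43 × 0.931 = 0.40033.
So the original price was €903.01 ÷ 0.40033 ≈ €2,255.66.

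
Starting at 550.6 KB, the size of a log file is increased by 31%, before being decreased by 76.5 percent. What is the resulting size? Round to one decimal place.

169.5 KB

31% increase: 550.6 × 1.31 = 721.286.
Apply the 76.5% decrease: 721.286 × 0.235 = 169.50221 ≈ 169.5.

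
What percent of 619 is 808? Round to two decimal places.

130.53%

808 ÷ 619 ≈ 130.53%.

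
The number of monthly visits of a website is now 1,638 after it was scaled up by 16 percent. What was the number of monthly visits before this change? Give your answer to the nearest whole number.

The overall multiplier applied was 1.16.
So the original number of monthly visits was 1,638 ÷ 1.16 ≈ 1,412.

1,412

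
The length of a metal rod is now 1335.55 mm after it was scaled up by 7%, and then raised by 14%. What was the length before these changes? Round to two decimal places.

1094.89 mm

Undoing the 14% increase: 1335.55 ÷ 1.14 ≈ 1171.535088.
Undoing the 7% increase: 1171.535088 ÷ 1.07 ≈ 1094.89 mm.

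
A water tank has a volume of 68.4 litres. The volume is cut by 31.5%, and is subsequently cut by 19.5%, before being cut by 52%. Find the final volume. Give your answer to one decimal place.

Apply the 31.5% decrease: 68.4 × 0.685 = 46.854.
19.5% decrease: 46.854 × 0.805 = 37.71747.
Apply the 52% decrease: 37.71747 × 0.48 = 18.1043856 ≈ 18.1.

18.1 litres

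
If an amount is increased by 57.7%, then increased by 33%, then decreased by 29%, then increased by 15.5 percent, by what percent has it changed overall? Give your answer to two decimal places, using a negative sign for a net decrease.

The combined multiplier is 1.577 × 1.33 × 0.71 × 1.155 = 1.7199810705.
That corresponds to an increase of 72.00%.

72.00%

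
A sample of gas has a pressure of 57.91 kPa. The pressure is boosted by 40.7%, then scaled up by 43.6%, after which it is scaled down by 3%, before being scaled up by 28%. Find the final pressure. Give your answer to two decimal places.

145.27 kPa

40.7% increase: 57.91 × 1.407 = 81.47937.
43.6% increase: 81.47937 × 1.436 = 117.00437532.
After the 3% decrease: 117.00437532 × 0.97 = 113.4942440604.
After the 28% increase: 113.4942440604 × 1.28 = 145.272632397312 ≈ 145.27.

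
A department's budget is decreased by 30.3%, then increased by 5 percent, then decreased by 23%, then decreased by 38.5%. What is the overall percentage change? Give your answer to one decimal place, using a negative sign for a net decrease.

-65.3%

The combined multiplier is 0.697 × 1.05 × 0.77 × 0.615 = 0.3465675675.
That corresponds to a decrease of 65.3%.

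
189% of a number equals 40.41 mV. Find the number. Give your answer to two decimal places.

40.41 mV ÷ 1.89 ≈ 21.38 mV.

21.38 mV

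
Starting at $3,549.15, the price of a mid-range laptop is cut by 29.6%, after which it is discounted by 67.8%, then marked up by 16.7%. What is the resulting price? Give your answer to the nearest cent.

$938.91

Each change multiplies by a factor: 0.704 × 0.322 × 1.167 = 0.264544896.
$3,549.15 × 0.264544896 = $938.9095176384 ≈ $938.91.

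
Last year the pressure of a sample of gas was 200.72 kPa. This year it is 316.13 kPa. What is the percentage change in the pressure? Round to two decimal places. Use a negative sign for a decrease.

Change: 316.13 − 200.72 = 115.41.
Relative to the original: 115.41 ÷ 200.72 ≈ 57.50%.

57.50%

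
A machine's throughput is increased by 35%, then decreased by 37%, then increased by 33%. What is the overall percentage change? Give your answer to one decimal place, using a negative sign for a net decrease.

A 35% increase multiplies by 1.35.
Then a 37% decrease: 1.35 × 0.63 = 0.8505.
Then a 33% increase: 0.8505 × 1.33 = 1.131165.
Overall factor 1.131165, i.e. 13.1%.

13.1%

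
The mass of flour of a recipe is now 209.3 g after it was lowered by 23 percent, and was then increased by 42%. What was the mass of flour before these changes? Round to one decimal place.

191.4 g

Undoing the 42% increase: 209.3 ÷ 1.42 ≈ 147.394366.
Undoing the 23% decrease: 147.394366 ÷ 0.77 ≈ 191.4 g.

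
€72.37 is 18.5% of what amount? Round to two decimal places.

€72.37 ÷ 0.185 ≈ €391.19.

€391.19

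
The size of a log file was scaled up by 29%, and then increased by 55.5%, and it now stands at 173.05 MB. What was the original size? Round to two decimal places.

The overall multiplier applied was 1.29 × 1.555 = 2.00595.
So the original size was 173.05 ÷ 2.00595 ≈ 86.27 MB.

86.27 MB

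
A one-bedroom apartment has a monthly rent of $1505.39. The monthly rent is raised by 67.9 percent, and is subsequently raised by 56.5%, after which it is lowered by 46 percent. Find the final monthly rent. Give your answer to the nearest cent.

Each change multiplies by a factor: 1.679 × 1.565 × 0.54 = 1.4189229.
$1505.39 × 1.4189229 = $2136.032344431 ≈ $2136.03.

$2136.03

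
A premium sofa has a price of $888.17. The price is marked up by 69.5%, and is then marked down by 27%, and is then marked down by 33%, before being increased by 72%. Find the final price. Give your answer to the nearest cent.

$1266.46

After the 69.5% increase: $888.17 × 1.695 = $1505.44815.
After the 27% decrease: $1505.44815 × 0.73 = $1098.9771495.
After the 33% decrease: $1098.9771495 × 0.67 = $736.314690165.
After the 72% increase: $736.314690165 × 1.72 = $1266.4612670838 ≈ $1266.46.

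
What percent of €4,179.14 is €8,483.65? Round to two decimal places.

203.00%

€8,483.65 ÷ €4,179.14 ≈ 203.00%.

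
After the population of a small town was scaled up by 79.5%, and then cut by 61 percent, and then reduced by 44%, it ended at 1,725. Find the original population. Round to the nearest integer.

4,400

Undoing the 44% decrease: 1,725 ÷ 0.56 ≈ 3080.357143.
Undoing the 61% decrease: 3080.357143 ÷ 0.39 ≈ 7898.351649.
Undoing the 79.5% increase: 7898.351649 ÷ 1.795 ≈ 4,400.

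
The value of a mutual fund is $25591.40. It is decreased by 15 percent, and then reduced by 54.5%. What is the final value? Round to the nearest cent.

$9897.47

Each change multiplies by a factor: 0.85 × 0.455 = 0.38675.
$25591.40 × 0.38675 = $9897.47395 ≈ $9897.47.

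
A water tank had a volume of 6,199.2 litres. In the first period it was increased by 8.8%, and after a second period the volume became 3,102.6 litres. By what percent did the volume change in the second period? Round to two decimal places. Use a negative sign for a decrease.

After the first period: 6,199.2 × 1.088 = 6744.7296.
Second-period multiplier: 3,102.6 ÷ 6744.7296 ≈ 0.460004.
That is a change of -54.00%.

-54.00%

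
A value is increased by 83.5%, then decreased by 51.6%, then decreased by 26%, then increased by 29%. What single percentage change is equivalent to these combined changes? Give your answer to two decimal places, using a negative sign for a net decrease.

The combined multiplier is 1.835 × 0.484 × 0.74 × 1.29 = 0.847818444.
That corresponds to a decrease of 15.22%.

-15.22%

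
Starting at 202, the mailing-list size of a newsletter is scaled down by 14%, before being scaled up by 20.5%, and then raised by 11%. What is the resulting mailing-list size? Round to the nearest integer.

Each change multiplies by a factor: 0.86 × 1.205 × 1.11 = 1.150293.
202 × 1.150293 = 232.359186 ≈ 232.

232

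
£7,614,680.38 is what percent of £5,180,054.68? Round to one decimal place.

£7,614,680.38 ÷ £5,180,054.68 ≈ 147.0%.

147.0%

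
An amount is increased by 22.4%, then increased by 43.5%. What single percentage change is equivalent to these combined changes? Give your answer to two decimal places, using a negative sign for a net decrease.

A 22.4% increase multiplies by 1.224.
Then a 43.5% increase: 1.224 × 1.435 = 1.75644.
Overall factor 1.75644, i.e. 75.64%.

75.64%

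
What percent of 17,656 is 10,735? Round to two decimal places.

10,735 ÷ 17,656 ≈ 60.80%.

60.80%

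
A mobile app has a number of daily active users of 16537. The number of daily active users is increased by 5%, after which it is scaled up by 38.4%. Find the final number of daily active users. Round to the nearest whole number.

Each change multiplies by a factor: 1.05 × 1.384 = 1.4532.
16537 × 1.4532 = 24031.5684 ≈ 24032.

24032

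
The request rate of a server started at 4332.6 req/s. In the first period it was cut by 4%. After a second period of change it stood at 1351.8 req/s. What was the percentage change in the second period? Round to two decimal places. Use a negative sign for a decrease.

-67.50%

After the first period: 4332.6 × 0.96 = 4159.296.
Second-period multiplier: 1351.8 ÷ 4159.296 ≈ 0.325007.
That is a change of -67.50%.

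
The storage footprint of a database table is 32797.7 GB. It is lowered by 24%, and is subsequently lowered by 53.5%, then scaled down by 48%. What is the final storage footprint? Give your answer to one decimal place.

After the 24% decrease: 32797.7 × 0.76 = 24926.252.
Apply the 53.5% decrease: 24926.252 × 0.465 = 11590.70718.
After the 48% decrease: 11590.70718 × 0.52 = 6027.1677336 ≈ 6027.2.

6027.2 GB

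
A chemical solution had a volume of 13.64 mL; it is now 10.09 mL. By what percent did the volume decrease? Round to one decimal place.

Change: 10.09 − 13.64 = -3.55.
Relative to the original: -3.55 ÷ 13.64 ≈ -26.0%.
So the volume decreased by 26.0%.

26.0%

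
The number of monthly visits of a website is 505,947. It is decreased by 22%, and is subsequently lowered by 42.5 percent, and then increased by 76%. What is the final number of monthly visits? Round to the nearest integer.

399,374

Apply the 22% decrease: 505,947 × 0.78 = 394638.66.
Apply the 42.5% decrease: 394638.66 × 0.575 = 226917.2295.
76% increase: 226917.2295 × 1.76 = 399374.32392 ≈ 399,374.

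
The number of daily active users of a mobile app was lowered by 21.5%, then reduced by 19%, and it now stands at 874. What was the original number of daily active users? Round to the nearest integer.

Undoing the 19% decrease: 874 ÷ 0.81 ≈ 1079.012346.
Undoing the 21.5% decrease: 1079.012346 ÷ 0.785 ≈ 1,375.

1,375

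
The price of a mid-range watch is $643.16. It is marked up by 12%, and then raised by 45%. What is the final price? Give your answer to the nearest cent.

Apply the 12% increase: $643.16 × 1.12 = $720.3392.
After the 45% increase: $720.3392 × 1.45 = $1044.49184 ≈ $1044.49.

$1044.49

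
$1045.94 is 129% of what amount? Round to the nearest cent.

$810.81

$1045.94 ÷ 1.29 ≈ $810.81.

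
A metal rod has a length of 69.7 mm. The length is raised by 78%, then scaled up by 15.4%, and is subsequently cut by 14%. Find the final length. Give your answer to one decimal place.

123.1 mm

Each change multiplies by a factor: 1.78 × 1.154 × 0.86 = 1.7665432.
69.7 × 1.7665432 = 123.12806104 ≈ 123.1.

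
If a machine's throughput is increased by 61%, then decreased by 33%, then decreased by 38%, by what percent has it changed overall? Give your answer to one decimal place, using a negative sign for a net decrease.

-33.1%

The combined multiplier is 1.61 × 0.67 × 0.62 = 0.668794.
That corresponds to a decrease of 33.1%.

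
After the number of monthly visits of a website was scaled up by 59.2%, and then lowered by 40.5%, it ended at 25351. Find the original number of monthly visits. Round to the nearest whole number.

Undoing the 40.5% decrease: 25351 ÷ 0.595 ≈ 42606.722689.
Undoing the 59.2% increase: 42606.722689 ÷ 1.592 ≈ 26763.

26763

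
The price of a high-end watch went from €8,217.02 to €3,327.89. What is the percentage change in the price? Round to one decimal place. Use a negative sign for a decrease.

-59.5%

Change: €3,327.89 − €8,217.02 = -€4,889.13.
Relative to the original: -€4,889.13 ÷ €8,217.02 ≈ -59.5%.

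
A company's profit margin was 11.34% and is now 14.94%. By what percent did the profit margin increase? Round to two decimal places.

31.75%

The change is 14.94 − 11.34 = 3.60 percentage points.
Relative to the original 11.34%, that is 3.60 ÷ 11.34 ≈ 31.75%.
So the profit margin rose by 31.75%.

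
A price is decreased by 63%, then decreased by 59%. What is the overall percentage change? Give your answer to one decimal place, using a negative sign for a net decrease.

A 63% decrease multiplies by 0.37.
Then a 59% decrease: 0.37 × 0.41 = 0.1517.
Overall factor 0.1517, i.e. -84.8%.

-84.8%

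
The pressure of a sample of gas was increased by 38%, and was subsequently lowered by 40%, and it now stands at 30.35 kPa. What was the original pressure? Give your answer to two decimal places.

36.65 kPa

The overall multiplier applied was 1.38 × 0.6 = 0.828.
So the original pressure was 30.35 ÷ 0.828 ≈ 36.65 kPa.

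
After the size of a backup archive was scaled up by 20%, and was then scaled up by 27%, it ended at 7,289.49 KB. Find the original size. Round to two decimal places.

4,783.13 KB

The overall multiplier applied was 1.2 × 1.27 = 1.524.
So the original size was 7,289.49 ÷ 1.524 ≈ 4,783.13 KB.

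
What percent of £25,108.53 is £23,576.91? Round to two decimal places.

93.90%

£23,576.91 ÷ £25,108.53 ≈ 93.90%.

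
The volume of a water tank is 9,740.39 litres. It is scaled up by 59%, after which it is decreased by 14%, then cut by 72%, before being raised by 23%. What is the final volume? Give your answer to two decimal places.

Each change multiplies by a factor: 1.59 × 0.86 × 0.28 × 1.23 = 0.47093256.
9,740.39 × 0.47093256 = 4587.0667980984 ≈ 4,587.07.

4,587.07 litres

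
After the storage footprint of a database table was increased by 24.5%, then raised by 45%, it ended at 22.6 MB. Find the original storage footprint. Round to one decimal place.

12.5 MB

The overall multiplier applied was 1.245 × 1.45 = 1.80525.
So the original storage footprint was 22.6 ÷ 1.80525 ≈ 12.5 MB.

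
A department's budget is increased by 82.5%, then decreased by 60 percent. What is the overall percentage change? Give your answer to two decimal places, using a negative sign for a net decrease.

An 82.5% increase multiplies by 1.825.
Then a 60% decrease: 1.825 × 0.4 = 0.73.
Overall factor 0.73, i.e. -27.00%.

-27.00%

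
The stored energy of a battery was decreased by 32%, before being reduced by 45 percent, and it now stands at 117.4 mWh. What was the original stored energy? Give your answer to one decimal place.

The overall multiplier applied was 0.68 × 0.55 = 0.374.
So the original stored energy was 117.4 ÷ 0.374 ≈ 313.9 mWh.

313.9 mWh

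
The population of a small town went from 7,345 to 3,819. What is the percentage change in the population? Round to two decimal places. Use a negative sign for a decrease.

Change: 3,819 − 7,345 = -3,526.
Relative to the original: -3,526 ÷ 7,345 ≈ -48.01%.

-48.01%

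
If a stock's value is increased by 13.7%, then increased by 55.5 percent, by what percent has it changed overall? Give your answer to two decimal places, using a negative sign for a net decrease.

76.80%

A 13.7% increase multiplies by 1.137.
Then a 55.5% increase: 1.137 × 1.555 = 1.768035.
Overall factor 1.768035, i.e. 76.80%.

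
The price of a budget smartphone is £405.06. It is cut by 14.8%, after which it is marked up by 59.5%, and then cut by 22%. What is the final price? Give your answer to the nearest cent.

14.8% decrease: £405.06 × 0.852 = £345.11112.
After the 59.5% increase: £345.11112 × 1.595 = £550.4522364.
Apply the 22% decrease: £550.4522364 × 0.78 = £429.352744392 ≈ £429.35.

£429.35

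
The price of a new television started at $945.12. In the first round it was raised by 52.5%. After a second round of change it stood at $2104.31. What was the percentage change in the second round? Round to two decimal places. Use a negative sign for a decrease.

After the first round: $945.12 × 1.525 = $1441.308.
Second-round multiplier: $2104.31 ÷ $1441.308 ≈ 1.46.
That is a change of 46.00%.

46.00%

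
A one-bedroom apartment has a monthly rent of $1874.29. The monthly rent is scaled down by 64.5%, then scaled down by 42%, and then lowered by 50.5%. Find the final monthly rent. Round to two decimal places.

Each change multiplies by a factor: 0.355 × 0.58 × 0.495 = 0.1019205.
$1874.29 × 0.1019205 = $191.028573945 ≈ $191.03.

$191.03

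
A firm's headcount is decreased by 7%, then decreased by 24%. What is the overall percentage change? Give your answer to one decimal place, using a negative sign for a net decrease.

-29.3%

The combined multiplier is 0.93 × 0.76 = 0.7068.
That corresponds to a decrease of 29.3%.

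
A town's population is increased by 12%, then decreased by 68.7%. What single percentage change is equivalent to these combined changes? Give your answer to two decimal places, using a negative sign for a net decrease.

A 12% increase multiplies by 1.12.
Then a 68.7% decrease: 1.12 × 0.313 = 0.35056.
Overall factor 0.35056, i.e. -64.94%.

-64.94%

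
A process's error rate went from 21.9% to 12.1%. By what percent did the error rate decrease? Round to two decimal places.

The change is 12.1 − 21.9 = -9.8 percentage points.
Relative to the original 21.9%, that is -9.8 ÷ 21.9 ≈ -44.75%.
So the error rate fell by 44.75%.

44.75%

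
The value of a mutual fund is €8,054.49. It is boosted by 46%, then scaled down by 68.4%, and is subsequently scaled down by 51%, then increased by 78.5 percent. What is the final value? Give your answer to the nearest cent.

€3,250.22

After the 46% increase: €8,054.49 × 1.46 = €11759.5554.
Apply the 68.4% decrease: €11759.5554 × 0.316 = €3716.0195064.
51% decrease: €3716.0195064 × 0.49 = €1820.849558136.
Apply the 78.5% increase: €1820.849558136 × 1.785 = €3250.21646127276 ≈ €3,250.22.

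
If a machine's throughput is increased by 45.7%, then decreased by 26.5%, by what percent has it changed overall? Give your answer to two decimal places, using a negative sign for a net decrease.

7.09%

A 45.7% increase multiplies by 1.457.
Then a 26.5% decrease: 1.457 × 0.735 = 1.070895.
Overall factor 1.070895, i.e. 7.09%.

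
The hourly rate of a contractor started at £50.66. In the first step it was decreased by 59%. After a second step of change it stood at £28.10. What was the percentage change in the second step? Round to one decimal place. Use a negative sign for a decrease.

35.3%

After the first step: £50.66 × 0.41 = £20.7706.
Second-step multiplier: £28.10 ÷ £20.7706 ≈ 1.35287.
That is a change of 35.3%.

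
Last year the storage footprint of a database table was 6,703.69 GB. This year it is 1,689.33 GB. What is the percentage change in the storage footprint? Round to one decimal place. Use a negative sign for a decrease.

Change: 1,689.33 − 6,703.69 = -5,014.36.
Relative to the original: -5,014.36 ÷ 6,703.69 ≈ -74.8%.

-74.8%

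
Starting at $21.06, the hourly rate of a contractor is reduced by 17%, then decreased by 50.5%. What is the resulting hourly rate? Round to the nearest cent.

$8.65

After the 17% decrease: $21.06 × 0.83 = $17.4798.
50.5% decrease: $17.4798 × 0.495 = $8.652501 ≈ $8.65.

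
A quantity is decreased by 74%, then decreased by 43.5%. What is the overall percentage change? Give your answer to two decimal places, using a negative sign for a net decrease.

-85.31%

The combined multiplier is 0.26 × 0.565 = 0.1469.
That corresponds to a decrease of 85.31%.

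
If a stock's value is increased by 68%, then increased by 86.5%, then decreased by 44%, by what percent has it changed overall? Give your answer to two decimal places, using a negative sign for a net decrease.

A 68% increase multiplies by 1.68.
Then an 86.5% increase: 1.68 × 1.865 = 3.1332.
Then a 44% decrease: 3.1332 × 0.56 = 1.754592.
Overall factor 1.754592, i.e. 75.46%.

75.46%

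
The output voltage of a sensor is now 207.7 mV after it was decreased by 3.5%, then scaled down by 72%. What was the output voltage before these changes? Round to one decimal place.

Undoing the 72% decrease: 207.7 ÷ 0.28 ≈ 741.785714.
Undoing the 3.5% decrease: 741.785714 ÷ 0.965 ≈ 768.7 mV.

768.7 mV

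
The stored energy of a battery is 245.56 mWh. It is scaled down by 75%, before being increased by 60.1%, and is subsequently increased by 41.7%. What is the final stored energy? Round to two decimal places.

139.27 mWh

Each change multiplies by a factor: 0.25 × 1.601 × 1.417 = 0.56715425.
245.56 × 0.56715425 = 139.27039763 ≈ 139.27.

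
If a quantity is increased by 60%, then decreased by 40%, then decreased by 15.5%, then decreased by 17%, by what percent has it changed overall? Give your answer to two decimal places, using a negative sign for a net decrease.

-32.67%

The combined multiplier is 1.6 × 0.6 × 0.845 × 0.83 = 0.673296.
That corresponds to a decrease of 32.67%.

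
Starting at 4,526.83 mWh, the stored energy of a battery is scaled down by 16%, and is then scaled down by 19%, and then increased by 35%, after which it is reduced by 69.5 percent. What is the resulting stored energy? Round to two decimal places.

Each change multiplies by a factor: 0.84 × 0.81 × 1.35 × 0.305 = 0.2801547.
4,526.83 × 0.2801547 = 1268.212700601 ≈ 1,268.21.

1,268.21 mWh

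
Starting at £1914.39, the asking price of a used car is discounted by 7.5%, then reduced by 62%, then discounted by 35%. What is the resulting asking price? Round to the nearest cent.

Each change multiplies by a factor: 0.925 × 0.38 × 0.65 = 0.228475.
£1914.39 × 0.228475 = £437.39025525 ≈ £437.39.

£437.39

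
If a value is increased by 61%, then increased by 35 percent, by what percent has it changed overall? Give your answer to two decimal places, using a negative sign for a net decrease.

117.35%

A 61% increase multiplies by 1.61.
Then a 35% increase: 1.61 × 1.35 = 2.1735.
Overall factor 2.1735, i.e. 117.35%.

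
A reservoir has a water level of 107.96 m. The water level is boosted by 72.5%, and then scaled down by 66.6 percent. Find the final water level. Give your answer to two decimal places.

62.20 m

72.5% increase: 107.96 × 1.725 = 186.231.
After the 66.6% decrease: 186.231 × 0.334 = 62.201154 ≈ 62.20.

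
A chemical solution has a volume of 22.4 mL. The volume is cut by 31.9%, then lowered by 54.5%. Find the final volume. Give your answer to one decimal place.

31.9% decrease: 22.4 × 0.681 = 15.2544.
After the 54.5% decrease: 15.2544 × 0.455 = 6.940752 ≈ 6.9.

6.9 mL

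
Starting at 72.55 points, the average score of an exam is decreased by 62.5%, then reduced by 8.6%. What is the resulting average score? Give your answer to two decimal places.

Apply the 62.5% decrease: 72.55 × 0.375 = 27.20625.
Apply the 8.6% decrease: 27.20625 × 0.914 = 24.8665125 ≈ 24.87.

24.87 points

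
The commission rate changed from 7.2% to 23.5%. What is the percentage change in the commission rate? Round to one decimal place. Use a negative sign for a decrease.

226.4%

The change is 23.5 − 7.2 = 16.3 percentage points.
Relative to the original 7.2%, that is 16.3 ÷ 7.2 ≈ 226.4%.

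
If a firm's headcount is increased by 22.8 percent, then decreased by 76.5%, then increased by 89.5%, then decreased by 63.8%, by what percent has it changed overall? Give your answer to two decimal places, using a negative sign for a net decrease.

A 22.8% increase multiplies by 1.228.
Then a 76.5% decrease: 1.228 × 0.235 = 0.28858.
Then an 89.5% increase: 0.28858 × 1.895 = 0.5468591.
Then a 63.8% decrease: 0.5468591 × 0.362 = 0.1979629942.
Overall factor 0.1979629942, i.e. -80.20%.

-80.20%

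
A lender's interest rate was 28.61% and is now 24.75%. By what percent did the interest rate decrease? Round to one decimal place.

13.5%

The change is 24.75 − 28.61 = -3.86 percentage points.
Relative to the original 28.61%, that is -3.86 ÷ 28.61 ≈ -13.5%.
So the interest rate fell by 13.5%.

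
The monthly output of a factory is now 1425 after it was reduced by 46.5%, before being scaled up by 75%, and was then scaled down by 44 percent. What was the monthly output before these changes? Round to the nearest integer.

The overall multiplier applied was 0.535 × 1.75 × 0.56 = 0.5243.
So the original monthly output was 1425 ÷ 0.5243 ≈ 2718.

2718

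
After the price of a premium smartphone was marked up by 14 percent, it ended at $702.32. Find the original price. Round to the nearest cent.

The overall multiplier applied was 1.14.
So the original price was $702.32 ÷ 1.14 ≈ $616.07.

$616.07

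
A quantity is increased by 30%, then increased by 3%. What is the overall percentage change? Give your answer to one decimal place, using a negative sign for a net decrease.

A 30% increase multiplies by 1.3.
Then a 3% increase: 1.3 × 1.03 = 1.339.
Overall factor 1.339, i.e. 33.9%.

33.9%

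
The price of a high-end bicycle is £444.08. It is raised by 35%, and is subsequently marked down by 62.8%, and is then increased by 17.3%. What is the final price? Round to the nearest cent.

£261.60

Each change multiplies by a factor: 1.35 × 0.372 × 1.173 = 0.5890806.
£444.08 × 0.5890806 = £261.598912848 ≈ £261.60.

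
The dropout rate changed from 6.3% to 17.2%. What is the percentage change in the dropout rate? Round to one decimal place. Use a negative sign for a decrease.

173.0%

The change is 17.2 − 6.3 = 10.9 percentage points.
Relative to the original 6.3%, that is 10.9 ÷ 6.3 ≈ 173.0%.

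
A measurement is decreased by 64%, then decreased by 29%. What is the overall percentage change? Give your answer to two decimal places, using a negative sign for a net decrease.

The combined multiplier is 0.36 × 0.71 = 0.2556.
That corresponds to a decrease of 74.44%.

-74.44%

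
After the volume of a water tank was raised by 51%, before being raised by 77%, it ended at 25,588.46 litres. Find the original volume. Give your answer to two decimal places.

Undoing the 77% increase: 25,588.46 ÷ 1.77 ≈ 14456.757062.
Undoing the 51% increase: 14456.757062 ÷ 1.51 ≈ 9,574.01 litres.

9,574.01 litres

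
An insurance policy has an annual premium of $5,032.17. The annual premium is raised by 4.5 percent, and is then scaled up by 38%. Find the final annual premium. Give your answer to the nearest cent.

$7,256.89

After the 4.5% increase: $5,032.17 × 1.045 = $5258.61765.
Apply the 38% increase: $5258.61765 × 1.38 = $7256.892357 ≈ $7,256.89.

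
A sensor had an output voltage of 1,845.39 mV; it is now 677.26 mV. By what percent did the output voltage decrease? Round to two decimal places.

Change: 677.26 − 1,845.39 = -1,168.13.
Relative to the original: -1,168.13 ÷ 1,845.39 ≈ -63.30%.
So the output voltage decreased by 63.30%.

63.30%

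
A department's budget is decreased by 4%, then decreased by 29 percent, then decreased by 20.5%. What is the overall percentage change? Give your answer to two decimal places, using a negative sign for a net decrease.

-45.81%

The combined multiplier is 0.96 × 0.71 × 0.795 = 0.541872.
That corresponds to a decrease of 45.81%.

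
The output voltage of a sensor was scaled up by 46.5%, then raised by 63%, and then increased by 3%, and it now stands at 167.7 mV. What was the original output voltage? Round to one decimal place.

Undoing the 3% increase: 167.7 ÷ 1.03 ≈ 162.815534.
Undoing the 63% increase: 162.815534 ÷ 1.63 ≈ 99.886831.
Undoing the 46.5% increase: 99.886831 ÷ 1.465 ≈ 68.2 mV.

68.2 mV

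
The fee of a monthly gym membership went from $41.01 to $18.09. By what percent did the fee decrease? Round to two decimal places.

55.89%

Change: $18.09 − $41.01 = -$22.92.
Relative to the original: -$22.92 ÷ $41.01 ≈ -55.89%.
So the fee decreased by 55.89%.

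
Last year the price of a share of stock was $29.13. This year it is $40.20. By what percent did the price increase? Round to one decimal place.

Change: $40.20 − $29.13 = $11.07.
Relative to the original: $11.07 ÷ $29.13 ≈ 38.0%.
So the price increased by 38.0%.

38.0%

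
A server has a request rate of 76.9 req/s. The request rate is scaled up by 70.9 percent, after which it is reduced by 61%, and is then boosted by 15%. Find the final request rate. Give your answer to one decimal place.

Each change multiplies by a factor: 1.709 × 0.39 × 1.15 = 0.7664865.
76.9 × 0.7664865 = 58.94281185 ≈ 58.9.

58.9 req/s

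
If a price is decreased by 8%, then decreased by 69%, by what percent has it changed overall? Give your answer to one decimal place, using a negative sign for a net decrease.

-71.5%

An 8% decrease multiplies by 0.92.
Then a 69% decrease: 0.92 × 0.31 = 0.2852.
Overall factor 0.2852, i.e. -71.5%.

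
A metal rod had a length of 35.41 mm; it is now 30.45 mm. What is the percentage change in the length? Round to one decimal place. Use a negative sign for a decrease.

Change: 30.45 − 35.41 = -4.96.
Relative to the original: -4.96 ÷ 35.41 ≈ -14.0%.

-14.0%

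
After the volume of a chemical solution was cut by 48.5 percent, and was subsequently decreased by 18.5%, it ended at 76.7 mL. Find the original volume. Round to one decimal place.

The overall multiplier applied was 0.515 × 0.815 = 0.419725.
So the original volume was 76.7 ÷ 0.419725 ≈ 182.7 mL.

182.7 mL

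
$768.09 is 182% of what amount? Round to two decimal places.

$768.09 ÷ 1.82 ≈ $422.03.

$422.03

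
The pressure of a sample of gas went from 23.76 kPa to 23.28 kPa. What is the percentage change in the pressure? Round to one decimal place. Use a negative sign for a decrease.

-2.0%

Change: 23.28 − 23.76 = -0.48.
Relative to the original: -0.48 ÷ 23.76 ≈ -2.0%.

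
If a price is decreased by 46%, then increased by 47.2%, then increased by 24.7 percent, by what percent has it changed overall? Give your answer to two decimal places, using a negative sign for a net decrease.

The combined multiplier is 0.54 × 1.472 × 1.247 = 0.99121536.
That corresponds to a decrease of 0.88%.

-0.88%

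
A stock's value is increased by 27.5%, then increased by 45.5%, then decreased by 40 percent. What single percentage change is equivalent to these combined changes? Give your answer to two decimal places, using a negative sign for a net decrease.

A 27.5% increase multiplies by 1.275.
Then a 45.5% increase: 1.275 × 1.455 = 1.855125.
Then a 40% decrease: 1.855125 × 0.6 = 1.113075.
Overall factor 1.113075, i.e. 11.31%.

11.31%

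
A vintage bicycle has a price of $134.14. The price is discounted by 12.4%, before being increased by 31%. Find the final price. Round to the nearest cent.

$153.93

12.4% decrease: $134.14 × 0.876 = $117.50664.
31% increase: $117.50664 × 1.31 = $153.9336984 ≈ $153.93.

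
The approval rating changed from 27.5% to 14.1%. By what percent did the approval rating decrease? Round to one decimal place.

48.7%

The change is 14.1 − 27.5 = -13.4 percentage points.
Relative to the original 27.5%, that is -13.4 ÷ 27.5 ≈ -48.7%.
So the approval rating fell by 48.7%.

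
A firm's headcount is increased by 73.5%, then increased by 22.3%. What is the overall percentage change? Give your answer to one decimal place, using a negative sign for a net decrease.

The combined multiplier is 1.735 × 1.223 = 2.121905.
That corresponds to an increase of 112.2%.

112.2%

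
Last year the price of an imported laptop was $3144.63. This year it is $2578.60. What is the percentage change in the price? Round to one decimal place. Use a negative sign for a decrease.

Change: $2578.60 − $3144.63 = -$566.03.
Relative to the original: -$566.03 ÷ $3144.63 ≈ -18.0%.

-18.0%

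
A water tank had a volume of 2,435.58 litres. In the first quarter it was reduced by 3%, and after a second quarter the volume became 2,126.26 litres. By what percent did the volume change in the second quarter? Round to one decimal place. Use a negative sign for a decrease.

-10.0%

After the first quarter: 2,435.58 × 0.97 = 2362.5126.
Second-quarter multiplier: 2,126.26 ÷ 2362.5126 ≈ 0.9.
That is a change of -10.0%.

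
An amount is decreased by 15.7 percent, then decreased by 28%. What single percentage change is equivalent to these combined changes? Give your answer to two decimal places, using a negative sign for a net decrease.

A 15.7% decrease multiplies by 0.843.
Then a 28% decrease: 0.843 × 0.72 = 0.60696.
Overall factor 0.60696, i.e. -39.30%.

-39.30%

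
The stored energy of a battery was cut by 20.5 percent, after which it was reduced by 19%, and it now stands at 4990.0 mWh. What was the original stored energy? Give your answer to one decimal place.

Undoing the 19% decrease: 4990.0 ÷ 0.81 ≈ 6160.493827.
Undoing the 20.5% decrease: 6160.493827 ÷ 0.795 ≈ 7749.0 mWh.

7749.0 mWh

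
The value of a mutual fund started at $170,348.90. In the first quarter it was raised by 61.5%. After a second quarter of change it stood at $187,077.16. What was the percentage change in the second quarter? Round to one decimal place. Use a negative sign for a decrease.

After the first quarter: $170,348.90 × 1.615 = $275113.4735.
Second-quarter multiplier: $187,077.16 ÷ $275113.4735 ≈ 0.68.
That is a change of -32.0%.

-32.0%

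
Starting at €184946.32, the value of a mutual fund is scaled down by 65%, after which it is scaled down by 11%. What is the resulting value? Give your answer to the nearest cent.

Each change multiplies by a factor: 0.35 × 0.89 = 0.3115.
€184946.32 × 0.3115 = €57610.77868 ≈ €57610.78.

€57610.78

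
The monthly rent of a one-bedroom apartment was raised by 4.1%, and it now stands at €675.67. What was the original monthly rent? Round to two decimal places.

€649.06

The overall multiplier applied was 1.041.
So the original monthly rent was €675.67 ÷ 1.041 ≈ €649.06.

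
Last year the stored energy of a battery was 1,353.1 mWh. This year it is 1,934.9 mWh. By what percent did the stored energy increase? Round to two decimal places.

Change: 1,934.9 − 1,353.1 = 581.8.
Relative to the original: 581.8 ÷ 1,353.1 ≈ 43.00%.
So the stored energy increased by 43.00%.

43.00%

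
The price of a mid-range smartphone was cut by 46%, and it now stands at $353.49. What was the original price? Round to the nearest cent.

$654.61

The overall multiplier applied was 0.54.
So the original price was $353.49 ÷ 0.54 ≈ $654.61.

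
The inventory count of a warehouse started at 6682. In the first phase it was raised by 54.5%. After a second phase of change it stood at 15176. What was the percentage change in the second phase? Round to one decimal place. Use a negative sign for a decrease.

47.0%

After the first phase: 6682 × 1.545 = 10323.69.
Second-phase multiplier: 15176 ÷ 10323.69 ≈ 1.47002.
That is a change of 47.0%.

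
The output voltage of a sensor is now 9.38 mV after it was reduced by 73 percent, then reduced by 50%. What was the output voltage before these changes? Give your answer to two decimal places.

69.48 mV

Undoing the 50% decrease: 9.38 ÷ 0.5 = 18.76.
Undoing the 73% decrease: 18.76 ÷ 0.27 ≈ 69.48 mV.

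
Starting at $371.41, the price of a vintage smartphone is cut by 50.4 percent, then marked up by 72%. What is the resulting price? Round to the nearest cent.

50.4% decrease: $371.41 × 0.496 = $184.21936.
After the 72% increase: $184.21936 × 1.72 = $316.8572992 ≈ $316.86.

$316.86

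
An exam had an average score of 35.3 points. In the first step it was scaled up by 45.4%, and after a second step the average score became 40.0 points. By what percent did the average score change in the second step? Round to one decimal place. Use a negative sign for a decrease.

-22.1%

After the first step: 35.3 × 1.454 = 51.3262.
Second-step multiplier: 40.0 ÷ 51.3262 ≈ 0.77933.
That is a change of -22.1%.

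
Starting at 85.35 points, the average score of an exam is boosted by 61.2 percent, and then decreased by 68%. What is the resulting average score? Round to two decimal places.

44.03 points

Each change multiplies by a factor: 1.612 × 0.32 = 0.51584.
85.35 × 0.51584 = 44.026944 ≈ 44.03.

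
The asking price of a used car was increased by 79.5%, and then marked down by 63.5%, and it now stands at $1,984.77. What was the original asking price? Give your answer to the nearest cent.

Undoing the 63.5% decrease: $1,984.77 ÷ 0.365 ≈ $5437.726027.
Undoing the 79.5% increase: $5437.726027 ÷ 1.795 ≈ $3,029.37.

$3,029.37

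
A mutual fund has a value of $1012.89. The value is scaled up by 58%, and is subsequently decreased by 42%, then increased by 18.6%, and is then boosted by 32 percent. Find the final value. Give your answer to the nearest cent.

$1453.14

Each change multiplies by a factor: 1.58 × 0.58 × 1.186 × 1.32 = 1.434642528.
$1012.89 × 1.434642528 = $1453.13507018592 ≈ $1453.14.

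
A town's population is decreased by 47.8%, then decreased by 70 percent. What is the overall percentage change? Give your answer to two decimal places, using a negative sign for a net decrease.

A 47.8% decrease multiplies by 0.522.
Then a 70% decrease: 0.522 × 0.3 = 0.1566.
Overall factor 0.1566, i.e. -84.34%.

-84.34%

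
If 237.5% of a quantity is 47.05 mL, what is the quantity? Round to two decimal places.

47.05 mL ÷ 2.375 ≈ 19.81 mL.

19.81 mL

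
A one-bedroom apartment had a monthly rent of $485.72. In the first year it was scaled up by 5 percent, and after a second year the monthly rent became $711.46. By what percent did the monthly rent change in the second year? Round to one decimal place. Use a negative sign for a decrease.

39.5%

After the first year: $485.72 × 1.05 = $510.006.
Second-year multiplier: $711.46 ÷ $510.006 ≈ 1.395.
That is a change of 39.5%.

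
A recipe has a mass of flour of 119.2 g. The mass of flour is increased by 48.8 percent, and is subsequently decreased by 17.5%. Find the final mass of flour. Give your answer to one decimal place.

146.3 g

48.8% increase: 119.2 × 1.488 = 177.3696.
Apply the 17.5% decrease: 177.3696 × 0.825 = 146.32992 ≈ 146.3.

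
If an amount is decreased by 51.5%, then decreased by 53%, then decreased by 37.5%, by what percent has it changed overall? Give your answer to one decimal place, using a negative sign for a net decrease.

A 51.5% decrease multiplies by 0.485.
Then a 53% decrease: 0.485 × 0.47 = 0.22795.
Then a 37.5% decrease: 0.22795 × 0.625 = 0.14246875.
Overall factor 0.14246875, i.e. -85.8%.

-85.8%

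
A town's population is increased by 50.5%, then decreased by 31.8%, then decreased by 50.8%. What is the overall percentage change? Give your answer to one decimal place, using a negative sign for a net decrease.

-49.5%

A 50.5% increase multiplies by 1.505.
Then a 31.8% decrease: 1.505 × 0.682 = 1.02641.
Then a 50.8% decrease: 1.02641 × 0.492 = 0.50499372.
Overall factor 0.50499372, i.e. -49.5%.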